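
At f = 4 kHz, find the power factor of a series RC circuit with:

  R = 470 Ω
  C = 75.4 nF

Step 1 — Angular frequency: ω = 2π·f = 2π·4000 = 2.513e+04 rad/s.
Step 2 — Component impedances:
  R: Z = R = 470 Ω
  C: Z = 1/(jωC) = -j/(ω·C) = 0 - j527.7 Ω
Step 3 — Series combination: Z_total = R + C = 470 - j527.7 Ω = 706.7∠-48.3° Ω.
Step 4 — Power factor: PF = cos(φ) = Re(Z)/|Z| = 470/706.7 = 0.6651.
Step 5 — Type: Im(Z) = -527.7 ⇒ leading (phase φ = -48.3°).

PF = 0.6651 (leading, φ = -48.3°)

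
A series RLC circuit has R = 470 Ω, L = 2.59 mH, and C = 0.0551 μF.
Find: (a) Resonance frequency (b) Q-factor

Step 1 — Resonance condition Im(Z)=0 gives ω₀ = 1/√(LC).
Step 2 — ω₀ = 1/√(0.00259·5.51e-08) = 8.371e+04 rad/s.
Step 3 — f₀ = ω₀/(2π) = 1.332e+04 Hz.
Step 4 — Series Q: Q = ω₀L/R = 8.371e+04·0.00259/470 = 0.4613.

(a) f₀ = 1.332e+04 Hz  (b) Q = 0.4613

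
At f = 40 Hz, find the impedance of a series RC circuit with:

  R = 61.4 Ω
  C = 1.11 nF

Step 1 — Angular frequency: ω = 2π·f = 2π·40 = 251.3 rad/s.
Step 2 — Component impedances:
  R: Z = R = 61.4 Ω
  C: Z = 1/(jωC) = -j/(ω·C) = 0 - j3.585e+06 Ω
Step 3 — Series combination: Z_total = R + C = 61.4 - j3.585e+06 Ω = 3.585e+06∠-90.0° Ω.

Z = 61.4 - j3.585e+06 Ω = 3.585e+06∠-90.0° Ω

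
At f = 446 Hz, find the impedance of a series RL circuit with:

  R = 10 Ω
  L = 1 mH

Step 1 — Angular frequency: ω = 2π·f = 2π·446 = 2802 rad/s.
Step 2 — Component impedances:
  R: Z = R = 10 Ω
  L: Z = jωL = j·2802·0.001 = 0 + j2.802 Ω
Step 3 — Series combination: Z_total = R + L = 10 + j2.802 Ω = 10.39∠15.7° Ω.

Z = 10 + j2.802 Ω = 10.39∠15.7° Ω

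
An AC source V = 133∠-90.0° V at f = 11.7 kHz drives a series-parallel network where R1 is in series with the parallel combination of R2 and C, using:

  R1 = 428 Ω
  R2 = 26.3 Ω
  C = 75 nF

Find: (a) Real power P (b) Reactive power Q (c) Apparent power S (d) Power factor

Step 1 — Angular frequency: ω = 2π·f = 2π·1.17e+04 = 7.351e+04 rad/s.
Step 2 — Component impedances:
  R1: Z = R = 428 Ω
  R2: Z = R = 26.3 Ω
  C: Z = 1/(jωC) = -j/(ω·C) = 0 - j181.4 Ω
Step 3 — Parallel branch: R2 || C = 1/(1/R2 + 1/C) = 25.76 - j3.735 Ω.
Step 4 — Series with R1: Z_total = R1 + (R2 || C) = 453.8 - j3.735 Ω = 453.8∠-0.5° Ω.
Step 5 — Source phasor: V = 133∠-90.0° V = 0 - j133 V.
Step 6 — Current: I = V / Z = 0.002413 - j0.2931 A = 0.2931∠-89.5° A.
Step 7 — Complex power: S = V·I* = 38.98 - j0.3209 VA.
Step 8 — Real power: P = Re(S) = 38.98 W.
Step 9 — Reactive power: Q = Im(S) = -0.3209 VAR.
Step 10 — Apparent power: |S| = 38.98 VA.
Step 11 — Power factor: PF = P/|S| = 1 (leading).

(a) P = 38.98 W  (b) Q = -0.3209 VAR  (c) S = 38.98 VA  (d) PF = 1 (leading)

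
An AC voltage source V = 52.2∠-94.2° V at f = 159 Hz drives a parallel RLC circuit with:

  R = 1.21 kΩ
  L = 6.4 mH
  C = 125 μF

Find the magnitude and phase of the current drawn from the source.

Step 1 — Angular frequency: ω = 2π·f = 2π·159 = 999 rad/s.
Step 2 — Component impedances:
  R: Z = R = 1210 Ω
  L: Z = jωL = j·999·0.0064 = 0 + j6.394 Ω
  C: Z = 1/(jωC) = -j/(ω·C) = 0 - j8.008 Ω
Step 3 — Parallel combination: 1/Z_total = 1/R + 1/L + 1/C; Z_total = 0.8311 + j31.7 Ω = 31.71∠88.5° Ω.
Step 4 — Source phasor: V = 52.2∠-94.2° V = -3.823 - j52.06 V.
Step 5 — Ohm's law: I = V / Z_total = (-3.823 - j52.06) / (0.8311 + j31.7) = -1.644 + j0.07749 A.
Step 6 — Convert to polar: |I| = 1.646 A, ∠I = 177.3°.

I = 1.646∠177.3° A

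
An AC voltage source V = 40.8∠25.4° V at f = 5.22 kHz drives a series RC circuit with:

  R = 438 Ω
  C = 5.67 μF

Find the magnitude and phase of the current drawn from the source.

Step 1 — Angular frequency: ω = 2π·f = 2π·5220 = 3.28e+04 rad/s.
Step 2 — Component impedances:
  R: Z = R = 438 Ω
  C: Z = 1/(jωC) = -j/(ω·C) = 0 - j5.377 Ω
Step 3 — Series combination: Z_total = R + C = 438 - j5.377 Ω = 438∠-0.7° Ω.
Step 4 — Source phasor: V = 40.8∠25.4° V = 36.86 + j17.5 V.
Step 5 — Ohm's law: I = V / Z_total = (36.86 + j17.5) / (438 - j5.377) = 0.08364 + j0.04098 A.
Step 6 — Convert to polar: |I| = 0.09314 A, ∠I = 26.1°.

I = 0.09314∠26.1° A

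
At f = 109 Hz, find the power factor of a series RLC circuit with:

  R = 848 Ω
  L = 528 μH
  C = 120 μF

Step 1 — Angular frequency: ω = 2π·f = 2π·109 = 684.9 rad/s.
Step 2 — Component impedances:
  R: Z = R = 848 Ω
  L: Z = jωL = j·684.9·0.000528 = 0 + j0.3616 Ω
  C: Z = 1/(jωC) = -j/(ω·C) = 0 - j12.17 Ω
Step 3 — Series combination: Z_total = R + L + C = 848 - j11.81 Ω = 848.1∠-0.8° Ω.
Step 4 — Power factor: PF = cos(φ) = Re(Z)/|Z| = 848/848.1 = 0.9999.
Step 5 — Type: Im(Z) = -11.81 ⇒ leading (phase φ = -0.8°).

PF = 0.9999 (leading, φ = -0.8°)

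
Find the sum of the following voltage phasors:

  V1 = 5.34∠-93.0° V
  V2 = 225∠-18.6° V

Step 1 — Convert each phasor to rectangular form:
  V1 = 5.34·(cos(-93.0°) + j·sin(-93.0°)) = -0.2795 - j5.333 V
  V2 = 225·(cos(-18.6°) + j·sin(-18.6°)) = 213.2 - j71.77 V
Step 2 — Sum components: V_total = 213 - j77.1 V.
Step 3 — Convert to polar: |V_total| = 226.5 V, ∠V_total = -19.9°.

V_total = 226.5∠-19.9° V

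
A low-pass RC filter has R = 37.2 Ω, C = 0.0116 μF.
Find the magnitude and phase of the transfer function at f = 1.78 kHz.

Step 1 — Angular frequency: ω = 2π·1780 = 1.118e+04 rad/s.
Step 2 — Transfer function: H(jω) = 1/(1 + jωRC).
Step 3 — Denominator: 1 + jωRC = 1 + j·1.118e+04·37.2·1.16e-08 = 1 + j0.004826.
Step 4 — H = 1 - j0.004826.
Step 5 — Magnitude: |H| = 1 (-0.0 dB); phase: φ = -0.3°.

|H| = 1 (-0.0 dB), φ = -0.3°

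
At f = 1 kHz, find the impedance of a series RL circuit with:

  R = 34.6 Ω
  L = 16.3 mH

Step 1 — Angular frequency: ω = 2π·f = 2π·1000 = 6283 rad/s.
Step 2 — Component impedances:
  R: Z = R = 34.6 Ω
  L: Z = jωL = j·6283·0.0163 = 0 + j102.4 Ω
Step 3 — Series combination: Z_total = R + L = 34.6 + j102.4 Ω = 108.1∠71.3° Ω.

Z = 34.6 + j102.4 Ω = 108.1∠71.3° Ω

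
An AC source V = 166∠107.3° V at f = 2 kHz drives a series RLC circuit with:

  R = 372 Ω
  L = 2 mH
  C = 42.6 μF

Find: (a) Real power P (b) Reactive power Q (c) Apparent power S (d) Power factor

Step 1 — Angular frequency: ω = 2π·f = 2π·2000 = 1.257e+04 rad/s.
Step 2 — Component impedances:
  R: Z = R = 372 Ω
  L: Z = jωL = j·1.257e+04·0.002 = 0 + j25.13 Ω
  C: Z = 1/(jωC) = -j/(ω·C) = 0 - j1.868 Ω
Step 3 — Series combination: Z_total = R + L + C = 372 + j23.26 Ω = 372.7∠3.6° Ω.
Step 4 — Source phasor: V = 166∠107.3° V = -49.36 + j158.5 V.
Step 5 — Current: I = V / Z = -0.1056 + j0.4327 A = 0.4454∠103.7° A.
Step 6 — Complex power: S = V·I* = 73.79 + j4.615 VA.
Step 7 — Real power: P = Re(S) = 73.79 W.
Step 8 — Reactive power: Q = Im(S) = 4.615 VAR.
Step 9 — Apparent power: |S| = 73.93 VA.
Step 10 — Power factor: PF = P/|S| = 0.9981 (lagging).

(a) P = 73.79 W  (b) Q = 4.615 VAR  (c) S = 73.93 VA  (d) PF = 0.9981 (lagging)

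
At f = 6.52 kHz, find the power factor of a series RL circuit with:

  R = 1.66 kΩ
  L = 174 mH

Step 1 — Angular frequency: ω = 2π·f = 2π·6520 = 4.097e+04 rad/s.
Step 2 — Component impedances:
  R: Z = R = 1660 Ω
  L: Z = jωL = j·4.097e+04·0.174 = 0 + j7128 Ω
Step 3 — Series combination: Z_total = R + L = 1660 + j7128 Ω = 7319∠76.9° Ω.
Step 4 — Power factor: PF = cos(φ) = Re(Z)/|Z| = 1660/7319 = 0.2268.
Step 5 — Type: Im(Z) = 7128 ⇒ lagging (phase φ = 76.9°).

PF = 0.2268 (lagging, φ = 76.9°)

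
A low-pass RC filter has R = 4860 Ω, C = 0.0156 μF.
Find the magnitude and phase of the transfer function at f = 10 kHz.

Step 1 — Angular frequency: ω = 2π·1e+04 = 6.283e+04 rad/s.
Step 2 — Transfer function: H(jω) = 1/(1 + jωRC).
Step 3 — Denominator: 1 + jωRC = 1 + j·6.283e+04·4860·1.56e-08 = 1 + j4.764.
Step 4 — H = 0.04221 - j0.2011.
Step 5 — Magnitude: |H| = 0.2054 (-13.7 dB); phase: φ = -78.1°.

|H| = 0.2054 (-13.7 dB), φ = -78.1°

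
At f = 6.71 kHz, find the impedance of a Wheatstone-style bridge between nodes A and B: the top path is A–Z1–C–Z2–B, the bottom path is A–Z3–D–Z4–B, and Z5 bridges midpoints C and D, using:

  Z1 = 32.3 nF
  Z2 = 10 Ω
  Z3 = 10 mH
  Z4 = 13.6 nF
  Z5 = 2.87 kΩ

Step 1 — Angular frequency: ω = 2π·f = 2π·6710 = 4.216e+04 rad/s.
Step 2 — Component impedances:
  Z1: Z = 1/(jωC) = -j/(ω·C) = 0 - j734.3 Ω
  Z2: Z = R = 10 Ω
  Z3: Z = jωL = j·4.216e+04·0.01 = 0 + j421.6 Ω
  Z4: Z = 1/(jωC) = -j/(ω·C) = 0 - j1744 Ω
  Z5: Z = R = 2870 Ω
Step 3 — Bridge requires nodal analysis (the Z5 bridge couples midpoints C and D, so the two paths cannot be reduced to a simple series/parallel combination). Setting node B to ground and injecting 1 A at node A, the 3-node admittance system at A, C, D solves to V_A = Z_AB = 138.1 - j460.2 Ω = 480.5∠-73.3° Ω.

Z = 138.1 - j460.2 Ω = 480.5∠-73.3° Ω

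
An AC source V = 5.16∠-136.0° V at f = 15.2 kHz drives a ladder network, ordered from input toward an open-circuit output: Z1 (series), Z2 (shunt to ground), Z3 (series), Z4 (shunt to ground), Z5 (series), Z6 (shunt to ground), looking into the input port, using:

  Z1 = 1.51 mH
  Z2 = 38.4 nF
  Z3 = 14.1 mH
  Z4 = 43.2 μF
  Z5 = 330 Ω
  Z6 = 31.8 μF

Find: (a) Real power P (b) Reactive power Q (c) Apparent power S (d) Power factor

Step 1 — Angular frequency: ω = 2π·f = 2π·1.52e+04 = 9.55e+04 rad/s.
Step 2 — Component impedances:
  Z1: Z = jωL = j·9.55e+04·0.00151 = 0 + j144.2 Ω
  Z2: Z = 1/(jωC) = -j/(ω·C) = 0 - j272.7 Ω
  Z3: Z = jωL = j·9.55e+04·0.0141 = 0 + j1347 Ω
  Z4: Z = 1/(jωC) = -j/(ω·C) = 0 - j0.2424 Ω
  Z5: Z = R = 330 Ω
  Z6: Z = 1/(jωC) = -j/(ω·C) = 0 - j0.3293 Ω
Step 3 — Ladder network (open output): work backward from the far end, alternating series and parallel combinations. Z_in = 1.148e-05 - j197.7 Ω = 197.7∠-90.0° Ω.
Step 4 — Source phasor: V = 5.16∠-136.0° V = -3.712 - j3.584 V.
Step 5 — Current: I = V / Z = 0.01813 - j0.01877 A = 0.0261∠-46.0° A.
Step 6 — Complex power: S = V·I* = 7.82e-09 - j0.1347 VA.
Step 7 — Real power: P = Re(S) = 7.82e-09 W.
Step 8 — Reactive power: Q = Im(S) = -0.1347 VAR.
Step 9 — Apparent power: |S| = 0.1347 VA.
Step 10 — Power factor: PF = P/|S| = 5.807e-08 (leading).

(a) P = 7.82e-09 W  (b) Q = -0.1347 VAR  (c) S = 0.1347 VA  (d) PF = 5.807e-08 (leading)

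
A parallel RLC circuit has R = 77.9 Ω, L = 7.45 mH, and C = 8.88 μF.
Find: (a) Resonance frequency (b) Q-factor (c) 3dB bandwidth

Step 1 — Resonance: ω₀ = 1/√(LC) = 1/√(0.00745·8.88e-06) = 3888 rad/s.
Step 2 — f₀ = ω₀/(2π) = 618.8 Hz.
Step 3 — Parallel Q: Q = R/(ω₀L) = 77.9/(3888·0.00745) = 2.689.
Step 4 — Bandwidth: Δω = ω₀/Q = 1446 rad/s; BW = Δω/(2π) = 230.1 Hz.

(a) f₀ = 618.8 Hz  (b) Q = 2.689  (c) BW = 230.1 Hz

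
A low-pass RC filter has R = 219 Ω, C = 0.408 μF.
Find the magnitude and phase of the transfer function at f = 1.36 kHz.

Step 1 — Angular frequency: ω = 2π·1360 = 8545 rad/s.
Step 2 — Transfer function: H(jω) = 1/(1 + jωRC).
Step 3 — Denominator: 1 + jωRC = 1 + j·8545·219·4.08e-07 = 1 + j0.7635.
Step 4 — H = 0.6317 - j0.4823.
Step 5 — Magnitude: |H| = 0.7948 (-2.0 dB); phase: φ = -37.4°.

|H| = 0.7948 (-2.0 dB), φ = -37.4°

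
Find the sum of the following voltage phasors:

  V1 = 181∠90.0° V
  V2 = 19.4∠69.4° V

Step 1 — Convert each phasor to rectangular form:
  V1 = 181·(cos(90.0°) + j·sin(90.0°)) = 0 + j181 V
  V2 = 19.4·(cos(69.4°) + j·sin(69.4°)) = 6.826 + j18.16 V
Step 2 — Sum components: V_total = 6.826 + j199.2 V.
Step 3 — Convert to polar: |V_total| = 199.3 V, ∠V_total = 88.0°.

V_total = 199.3∠88.0° V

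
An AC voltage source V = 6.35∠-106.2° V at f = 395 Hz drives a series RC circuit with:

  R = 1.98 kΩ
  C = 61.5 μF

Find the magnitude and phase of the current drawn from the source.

Step 1 — Angular frequency: ω = 2π·f = 2π·395 = 2482 rad/s.
Step 2 — Component impedances:
  R: Z = R = 1980 Ω
  C: Z = 1/(jωC) = -j/(ω·C) = 0 - j6.552 Ω
Step 3 — Series combination: Z_total = R + C = 1980 - j6.552 Ω = 1980∠-0.2° Ω.
Step 4 — Source phasor: V = 6.35∠-106.2° V = -1.772 - j6.098 V.
Step 5 — Ohm's law: I = V / Z_total = (-1.772 - j6.098) / (1980 - j6.552) = -0.0008845 - j0.003083 A.
Step 6 — Convert to polar: |I| = 0.003207 A, ∠I = -106.0°.

I = 0.003207∠-106.0° A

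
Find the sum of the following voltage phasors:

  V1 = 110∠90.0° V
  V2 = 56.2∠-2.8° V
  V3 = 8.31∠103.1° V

Step 1 — Convert each phasor to rectangular form:
  V1 = 110·(cos(90.0°) + j·sin(90.0°)) = 0 + j110 V
  V2 = 56.2·(cos(-2.8°) + j·sin(-2.8°)) = 56.13 - j2.745 V
  V3 = 8.31·(cos(103.1°) + j·sin(103.1°)) = -1.883 + j8.094 V
Step 2 — Sum components: V_total = 54.25 + j115.3 V.
Step 3 — Convert to polar: |V_total| = 127.5 V, ∠V_total = 64.8°.

V_total = 127.5∠64.8° V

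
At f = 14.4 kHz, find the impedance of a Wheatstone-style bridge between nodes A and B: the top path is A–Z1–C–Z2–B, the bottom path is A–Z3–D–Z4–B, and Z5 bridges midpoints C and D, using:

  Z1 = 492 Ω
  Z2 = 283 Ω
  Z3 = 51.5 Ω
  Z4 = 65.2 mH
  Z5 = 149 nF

Step 1 — Angular frequency: ω = 2π·f = 2π·1.44e+04 = 9.048e+04 rad/s.
Step 2 — Component impedances:
  Z1: Z = R = 492 Ω
  Z2: Z = R = 283 Ω
  Z3: Z = R = 51.5 Ω
  Z4: Z = jωL = j·9.048e+04·0.0652 = 0 + j5899 Ω
  Z5: Z = 1/(jωC) = -j/(ω·C) = 0 - j74.18 Ω
Step 3 — Bridge requires nodal analysis (the Z5 bridge couples midpoints C and D, so the two paths cannot be reduced to a simple series/parallel combination). Setting node B to ground and injecting 1 A at node A, the 3-node admittance system at A, C, D solves to V_A = Z_AB = 343.7 - j45.49 Ω = 346.7∠-7.5° Ω.

Z = 343.7 - j45.49 Ω = 346.7∠-7.5° Ω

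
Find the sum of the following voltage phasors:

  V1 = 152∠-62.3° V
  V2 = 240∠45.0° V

Step 1 — Convert each phasor to rectangular form:
  V1 = 152·(cos(-62.3°) + j·sin(-62.3°)) = 70.66 - j134.6 V
  V2 = 240·(cos(45.0°) + j·sin(45.0°)) = 169.7 + j169.7 V
Step 2 — Sum components: V_total = 240.4 + j35.13 V.
Step 3 — Convert to polar: |V_total| = 242.9 V, ∠V_total = 8.3°.

V_total = 242.9∠8.3° V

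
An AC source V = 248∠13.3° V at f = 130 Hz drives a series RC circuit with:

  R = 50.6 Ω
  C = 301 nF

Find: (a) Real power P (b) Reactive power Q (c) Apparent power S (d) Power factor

Step 1 — Angular frequency: ω = 2π·f = 2π·130 = 816.8 rad/s.
Step 2 — Component impedances:
  R: Z = R = 50.6 Ω
  C: Z = 1/(jωC) = -j/(ω·C) = 0 - j4067 Ω
Step 3 — Series combination: Z_total = R + C = 50.6 - j4067 Ω = 4068∠-89.3° Ω.
Step 4 — Source phasor: V = 248∠13.3° V = 241.3 + j57.05 V.
Step 5 — Current: I = V / Z = -0.01329 + j0.0595 A = 0.06097∠102.6° A.
Step 6 — Complex power: S = V·I* = 0.1881 - j15.12 VA.
Step 7 — Real power: P = Re(S) = 0.1881 W.
Step 8 — Reactive power: Q = Im(S) = -15.12 VAR.
Step 9 — Apparent power: |S| = 15.12 VA.
Step 10 — Power factor: PF = P/|S| = 0.01244 (leading).

(a) P = 0.1881 W  (b) Q = -15.12 VAR  (c) S = 15.12 VA  (d) PF = 0.01244 (leading)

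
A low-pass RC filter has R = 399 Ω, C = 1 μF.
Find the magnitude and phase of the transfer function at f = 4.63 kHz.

Step 1 — Angular frequency: ω = 2π·4630 = 2.909e+04 rad/s.
Step 2 — Transfer function: H(jω) = 1/(1 + jωRC).
Step 3 — Denominator: 1 + jωRC = 1 + j·2.909e+04·399·1e-06 = 1 + j11.61.
Step 4 — H = 0.007368 - j0.08552.
Step 5 — Magnitude: |H| = 0.08583 (-21.3 dB); phase: φ = -85.1°.

|H| = 0.08583 (-21.3 dB), φ = -85.1°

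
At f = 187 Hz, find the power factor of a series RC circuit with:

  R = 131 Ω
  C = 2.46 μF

Step 1 — Angular frequency: ω = 2π·f = 2π·187 = 1175 rad/s.
Step 2 — Component impedances:
  R: Z = R = 131 Ω
  C: Z = 1/(jωC) = -j/(ω·C) = 0 - j346 Ω
Step 3 — Series combination: Z_total = R + C = 131 - j346 Ω = 369.9∠-69.3° Ω.
Step 4 — Power factor: PF = cos(φ) = Re(Z)/|Z| = 131/369.9 = 0.3541.
Step 5 — Type: Im(Z) = -346 ⇒ leading (phase φ = -69.3°).

PF = 0.3541 (leading, φ = -69.3°)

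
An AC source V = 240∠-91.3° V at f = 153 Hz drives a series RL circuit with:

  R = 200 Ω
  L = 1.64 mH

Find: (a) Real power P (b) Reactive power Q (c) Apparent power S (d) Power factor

Step 1 — Angular frequency: ω = 2π·f = 2π·153 = 961.3 rad/s.
Step 2 — Component impedances:
  R: Z = R = 200 Ω
  L: Z = jωL = j·961.3·0.00164 = 0 + j1.577 Ω
Step 3 — Series combination: Z_total = R + L = 200 + j1.577 Ω = 200∠0.5° Ω.
Step 4 — Source phasor: V = 240∠-91.3° V = -5.445 - j239.9 V.
Step 5 — Current: I = V / Z = -0.03668 - j1.199 A = 1.2∠-91.8° A.
Step 6 — Complex power: S = V·I* = 288 + j2.27 VA.
Step 7 — Real power: P = Re(S) = 288 W.
Step 8 — Reactive power: Q = Im(S) = 2.27 VAR.
Step 9 — Apparent power: |S| = 288 VA.
Step 10 — Power factor: PF = P/|S| = 1 (lagging).

(a) P = 288 W  (b) Q = 2.27 VAR  (c) S = 288 VA  (d) PF = 1 (lagging)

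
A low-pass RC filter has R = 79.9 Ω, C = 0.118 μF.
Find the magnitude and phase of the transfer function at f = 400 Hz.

Step 1 — Angular frequency: ω = 2π·400 = 2513 rad/s.
Step 2 — Transfer function: H(jω) = 1/(1 + jωRC).
Step 3 — Denominator: 1 + jωRC = 1 + j·2513·79.9·1.18e-07 = 1 + j0.0237.
Step 4 — H = 0.9994 - j0.02368.
Step 5 — Magnitude: |H| = 0.9997 (-0.0 dB); phase: φ = -1.4°.

|H| = 0.9997 (-0.0 dB), φ = -1.4°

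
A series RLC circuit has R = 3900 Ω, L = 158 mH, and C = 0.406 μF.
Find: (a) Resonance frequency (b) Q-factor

Step 1 — Resonance condition Im(Z)=0 gives ω₀ = 1/√(LC).
Step 2 — ω₀ = 1/√(0.158·4.06e-07) = 3948 rad/s.
Step 3 — f₀ = ω₀/(2π) = 628.4 Hz.
Step 4 — Series Q: Q = ω₀L/R = 3948·0.158/3900 = 0.16.

(a) f₀ = 628.4 Hz  (b) Q = 0.16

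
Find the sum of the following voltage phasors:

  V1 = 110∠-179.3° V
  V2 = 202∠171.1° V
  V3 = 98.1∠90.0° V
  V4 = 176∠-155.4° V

Step 1 — Convert each phasor to rectangular form:
  V1 = 110·(cos(-179.3°) + j·sin(-179.3°)) = -110 - j1.344 V
  V2 = 202·(cos(171.1°) + j·sin(171.1°)) = -199.6 + j31.25 V
  V3 = 98.1·(cos(90.0°) + j·sin(90.0°)) = 0 + j98.1 V
  V4 = 176·(cos(-155.4°) + j·sin(-155.4°)) = -160 - j73.27 V
Step 2 — Sum components: V_total = -469.6 + j54.74 V.
Step 3 — Convert to polar: |V_total| = 472.8 V, ∠V_total = 173.4°.

V_total = 472.8∠173.4° V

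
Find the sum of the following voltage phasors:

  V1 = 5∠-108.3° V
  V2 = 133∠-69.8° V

Step 1 — Convert each phasor to rectangular form:
  V1 = 5·(cos(-108.3°) + j·sin(-108.3°)) = -1.57 - j4.747 V
  V2 = 133·(cos(-69.8°) + j·sin(-69.8°)) = 45.92 - j124.8 V
Step 2 — Sum components: V_total = 44.35 - j129.6 V.
Step 3 — Convert to polar: |V_total| = 136.9 V, ∠V_total = -71.1°.

V_total = 136.9∠-71.1° V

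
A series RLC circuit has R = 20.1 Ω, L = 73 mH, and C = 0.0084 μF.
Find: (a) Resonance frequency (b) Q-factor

Step 1 — Resonance condition Im(Z)=0 gives ω₀ = 1/√(LC).
Step 2 — ω₀ = 1/√(0.073·8.4e-09) = 4.038e+04 rad/s.
Step 3 — f₀ = ω₀/(2π) = 6427 Hz.
Step 4 — Series Q: Q = ω₀L/R = 4.038e+04·0.073/20.1 = 146.7.

(a) f₀ = 6427 Hz  (b) Q = 146.7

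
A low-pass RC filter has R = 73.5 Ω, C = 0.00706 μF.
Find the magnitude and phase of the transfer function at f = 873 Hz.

Step 1 — Angular frequency: ω = 2π·873 = 5485 rad/s.
Step 2 — Transfer function: H(jω) = 1/(1 + jωRC).
Step 3 — Denominator: 1 + jωRC = 1 + j·5485·73.5·7.06e-09 = 1 + j0.002846.
Step 4 — H = 1 - j0.002846.
Step 5 — Magnitude: |H| = 1 (-0.0 dB); phase: φ = -0.2°.

|H| = 1 (-0.0 dB), φ = -0.2°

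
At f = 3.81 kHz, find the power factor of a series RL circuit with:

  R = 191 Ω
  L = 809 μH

Step 1 — Angular frequency: ω = 2π·f = 2π·3810 = 2.394e+04 rad/s.
Step 2 — Component impedances:
  R: Z = R = 191 Ω
  L: Z = jωL = j·2.394e+04·0.000809 = 0 + j19.37 Ω
Step 3 — Series combination: Z_total = R + L = 191 + j19.37 Ω = 192∠5.8° Ω.
Step 4 — Power factor: PF = cos(φ) = Re(Z)/|Z| = 191/191.98 = 0.9949.
Step 5 — Type: Im(Z) = 19.37 ⇒ lagging (phase φ = 5.8°).

PF = 0.9949 (lagging, φ = 5.8°)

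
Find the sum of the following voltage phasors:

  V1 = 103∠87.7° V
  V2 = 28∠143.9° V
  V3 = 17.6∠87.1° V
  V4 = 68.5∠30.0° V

Step 1 — Convert each phasor to rectangular form:
  V1 = 103·(cos(87.7°) + j·sin(87.7°)) = 4.134 + j102.9 V
  V2 = 28·(cos(143.9°) + j·sin(143.9°)) = -22.62 + j16.5 V
  V3 = 17.6·(cos(87.1°) + j·sin(87.1°)) = 0.8904 + j17.58 V
  V4 = 68.5·(cos(30.0°) + j·sin(30.0°)) = 59.32 + j34.25 V
Step 2 — Sum components: V_total = 41.72 + j171.2 V.
Step 3 — Convert to polar: |V_total| = 176.3 V, ∠V_total = 76.3°.

V_total = 176.3∠76.3° V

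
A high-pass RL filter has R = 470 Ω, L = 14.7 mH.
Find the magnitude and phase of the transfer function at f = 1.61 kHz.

Step 1 — Angular frequency: ω = 2π·1610 = 1.012e+04 rad/s.
Step 2 — Transfer function: H(jω) = jωL/(R + jωL).
Step 3 — Numerator jωL = j·148.7; denominator R + jωL = 470 + j148.7.
Step 4 — H = 0.09099 + j0.2876.
Step 5 — Magnitude: |H| = 0.3017 (-10.4 dB); phase: φ = 72.4°.

|H| = 0.3017 (-10.4 dB), φ = 72.4°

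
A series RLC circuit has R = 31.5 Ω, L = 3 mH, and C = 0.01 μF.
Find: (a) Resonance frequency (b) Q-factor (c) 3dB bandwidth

Step 1 — Resonance condition Im(Z)=0 gives ω₀ = 1/√(LC).
Step 2 — ω₀ = 1/√(0.003·1e-08) = 1.826e+05 rad/s.
Step 3 — f₀ = ω₀/(2π) = 2.906e+04 Hz.
Step 4 — Series Q: Q = ω₀L/R = 1.826e+05·0.003/31.5 = 17.39.
Step 5 — 3dB bandwidth: Δω = ω₀/Q = 1.05e+04 rad/s; BW = Δω/(2π) = 1671 Hz.

(a) f₀ = 2.906e+04 Hz  (b) Q = 17.39  (c) BW = 1671 Hz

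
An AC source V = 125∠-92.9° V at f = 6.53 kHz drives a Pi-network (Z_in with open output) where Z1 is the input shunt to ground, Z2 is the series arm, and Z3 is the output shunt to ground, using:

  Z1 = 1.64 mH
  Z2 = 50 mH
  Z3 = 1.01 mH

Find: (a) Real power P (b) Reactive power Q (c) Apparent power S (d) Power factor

Step 1 — Angular frequency: ω = 2π·f = 2π·6530 = 4.103e+04 rad/s.
Step 2 — Component impedances:
  Z1: Z = jωL = j·4.103e+04·0.00164 = 0 + j67.29 Ω
  Z2: Z = jωL = j·4.103e+04·0.05 = 0 + j2051 Ω
  Z3: Z = jωL = j·4.103e+04·0.00101 = 0 + j41.44 Ω
Step 3 — With open output, the series arm Z2 and the output shunt Z3 appear in series to ground: Z2 + Z3 = 0 + j2093 Ω.
Step 4 — Parallel with input shunt Z1: Z_in = Z1 || (Z2 + Z3) = 0 + j65.19 Ω = 65.19∠90.0° Ω.
Step 5 — Source phasor: V = 125∠-92.9° V = -6.324 - j124.8 V.
Step 6 — Current: I = V / Z = -1.915 + j0.09701 A = 1.917∠177.1° A.
Step 7 — Complex power: S = V·I* = 0 + j239.7 VA.
Step 8 — Real power: P = Re(S) = 0 W.
Step 9 — Reactive power: Q = Im(S) = 239.7 VAR.
Step 10 — Apparent power: |S| = 239.7 VA.
Step 11 — Power factor: PF = P/|S| = 0 (lagging).

(a) P = 0 W  (b) Q = 239.7 VAR  (c) S = 239.7 VA  (d) PF = 0 (lagging)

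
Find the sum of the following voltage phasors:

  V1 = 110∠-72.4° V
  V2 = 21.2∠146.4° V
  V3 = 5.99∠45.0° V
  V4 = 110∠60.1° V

Step 1 — Convert each phasor to rectangular form:
  V1 = 110·(cos(-72.4°) + j·sin(-72.4°)) = 33.26 - j104.9 V
  V2 = 21.2·(cos(146.4°) + j·sin(146.4°)) = -17.66 + j11.73 V
  V3 = 5.99·(cos(45.0°) + j·sin(45.0°)) = 4.236 + j4.236 V
  V4 = 110·(cos(60.1°) + j·sin(60.1°)) = 54.83 + j95.36 V
Step 2 — Sum components: V_total = 74.67 + j6.475 V.
Step 3 — Convert to polar: |V_total| = 74.95 V, ∠V_total = 5.0°.

V_total = 74.95∠5.0° V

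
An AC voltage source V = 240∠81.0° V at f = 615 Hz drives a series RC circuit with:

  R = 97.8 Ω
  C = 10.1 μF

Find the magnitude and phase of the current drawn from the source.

Step 1 — Angular frequency: ω = 2π·f = 2π·615 = 3864 rad/s.
Step 2 — Component impedances:
  R: Z = R = 97.8 Ω
  C: Z = 1/(jωC) = -j/(ω·C) = 0 - j25.62 Ω
Step 3 — Series combination: Z_total = R + C = 97.8 - j25.62 Ω = 101.1∠-14.7° Ω.
Step 4 — Source phasor: V = 240∠81.0° V = 37.54 + j237 V.
Step 5 — Ohm's law: I = V / Z_total = (37.54 + j237) / (97.8 - j25.62) = -0.235 + j2.362 A.
Step 6 — Convert to polar: |I| = 2.374 A, ∠I = 95.7°.

I = 2.374∠95.7° A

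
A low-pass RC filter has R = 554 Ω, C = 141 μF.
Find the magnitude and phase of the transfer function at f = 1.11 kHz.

Step 1 — Angular frequency: ω = 2π·1110 = 6974 rad/s.
Step 2 — Transfer function: H(jω) = 1/(1 + jωRC).
Step 3 — Denominator: 1 + jωRC = 1 + j·6974·554·0.000141 = 1 + j544.8.
Step 4 — H = 3.369e-06 - j0.001836.
Step 5 — Magnitude: |H| = 0.001836 (-54.7 dB); phase: φ = -89.9°.

|H| = 0.001836 (-54.7 dB), φ = -89.9°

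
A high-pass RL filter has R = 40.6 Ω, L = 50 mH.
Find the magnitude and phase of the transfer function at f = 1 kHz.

Step 1 — Angular frequency: ω = 2π·1000 = 6283 rad/s.
Step 2 — Transfer function: H(jω) = jωL/(R + jωL).
Step 3 — Numerator jωL = j·314.2; denominator R + jωL = 40.6 + j314.2.
Step 4 — H = 0.9836 + j0.1271.
Step 5 — Magnitude: |H| = 0.9918 (-0.1 dB); phase: φ = 7.4°.

|H| = 0.9918 (-0.1 dB), φ = 7.4°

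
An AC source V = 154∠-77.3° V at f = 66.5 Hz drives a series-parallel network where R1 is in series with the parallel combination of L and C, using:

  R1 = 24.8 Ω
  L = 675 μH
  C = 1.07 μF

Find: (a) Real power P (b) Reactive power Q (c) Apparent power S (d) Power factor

Step 1 — Angular frequency: ω = 2π·f = 2π·66.5 = 417.8 rad/s.
Step 2 — Component impedances:
  R1: Z = R = 24.8 Ω
  L: Z = jωL = j·417.8·0.000675 = 0 + j0.282 Ω
  C: Z = 1/(jωC) = -j/(ω·C) = 0 - j2237 Ω
Step 3 — Parallel branch: L || C = 1/(1/L + 1/C) = 0 + j0.2821 Ω.
Step 4 — Series with R1: Z_total = R1 + (L || C) = 24.8 + j0.2821 Ω = 24.8∠0.7° Ω.
Step 5 — Source phasor: V = 154∠-77.3° V = 33.86 - j150.2 V.
Step 6 — Current: I = V / Z = 1.296 - j6.072 A = 6.209∠-78.0° A.
Step 7 — Complex power: S = V·I* = 956.2 + j10.88 VA.
Step 8 — Real power: P = Re(S) = 956.2 W.
Step 9 — Reactive power: Q = Im(S) = 10.88 VAR.
Step 10 — Apparent power: |S| = 956.2 VA.
Step 11 — Power factor: PF = P/|S| = 0.9999 (lagging).

(a) P = 956.2 W  (b) Q = 10.88 VAR  (c) S = 956.2 VA  (d) PF = 0.9999 (lagging)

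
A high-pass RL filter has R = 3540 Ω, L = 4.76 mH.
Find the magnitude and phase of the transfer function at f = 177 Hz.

Step 1 — Angular frequency: ω = 2π·177 = 1112 rad/s.
Step 2 — Transfer function: H(jω) = jωL/(R + jωL).
Step 3 — Numerator jωL = j·5.294; denominator R + jωL = 3540 + j5.294.
Step 4 — H = 2.236e-06 + j0.001495.
Step 5 — Magnitude: |H| = 0.001495 (-56.5 dB); phase: φ = 89.9°.

|H| = 0.001495 (-56.5 dB), φ = 89.9°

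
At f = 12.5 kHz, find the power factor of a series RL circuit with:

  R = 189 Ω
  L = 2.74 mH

Step 1 — Angular frequency: ω = 2π·f = 2π·1.25e+04 = 7.854e+04 rad/s.
Step 2 — Component impedances:
  R: Z = R = 189 Ω
  L: Z = jωL = j·7.854e+04·0.00274 = 0 + j215.2 Ω
Step 3 — Series combination: Z_total = R + L = 189 + j215.2 Ω = 286.4∠48.7° Ω.
Step 4 — Power factor: PF = cos(φ) = Re(Z)/|Z| = 189/286.4 = 0.6599.
Step 5 — Type: Im(Z) = 215.2 ⇒ lagging (phase φ = 48.7°).

PF = 0.6599 (lagging, φ = 48.7°)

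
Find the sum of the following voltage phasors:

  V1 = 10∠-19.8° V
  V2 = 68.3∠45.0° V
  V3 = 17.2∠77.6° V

Step 1 — Convert each phasor to rectangular form:
  V1 = 10·(cos(-19.8°) + j·sin(-19.8°)) = 9.409 - j3.387 V
  V2 = 68.3·(cos(45.0°) + j·sin(45.0°)) = 48.3 + j48.3 V
  V3 = 17.2·(cos(77.6°) + j·sin(77.6°)) = 3.693 + j16.8 V
Step 2 — Sum components: V_total = 61.4 + j61.71 V.
Step 3 — Convert to polar: |V_total| = 87.05 V, ∠V_total = 45.1°.

V_total = 87.05∠45.1° V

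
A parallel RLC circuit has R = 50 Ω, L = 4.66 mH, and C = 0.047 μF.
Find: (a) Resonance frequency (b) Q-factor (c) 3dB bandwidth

Step 1 — Resonance: ω₀ = 1/√(LC) = 1/√(0.00466·4.7e-08) = 6.757e+04 rad/s.
Step 2 — f₀ = ω₀/(2π) = 1.075e+04 Hz.
Step 3 — Parallel Q: Q = R/(ω₀L) = 50/(6.757e+04·0.00466) = 0.1588.
Step 4 — Bandwidth: Δω = ω₀/Q = 4.255e+05 rad/s; BW = Δω/(2π) = 6.773e+04 Hz.

(a) f₀ = 1.075e+04 Hz  (b) Q = 0.1588  (c) BW = 6.773e+04 Hz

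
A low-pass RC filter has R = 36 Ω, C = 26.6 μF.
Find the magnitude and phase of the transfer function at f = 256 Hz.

Step 1 — Angular frequency: ω = 2π·256 = 1608 rad/s.
Step 2 — Transfer function: H(jω) = 1/(1 + jωRC).
Step 3 — Denominator: 1 + jωRC = 1 + j·1608·36·2.66e-05 = 1 + j1.54.
Step 4 — H = 0.2965 - j0.4567.
Step 5 — Magnitude: |H| = 0.5445 (-5.3 dB); phase: φ = -57.0°.

|H| = 0.5445 (-5.3 dB), φ = -57.0°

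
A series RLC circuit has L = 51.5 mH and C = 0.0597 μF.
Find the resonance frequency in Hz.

Step 1 — Resonance condition Im(Z)=0 gives ω₀ = 1/√(LC).
Step 2 — ω₀ = 1/√(0.0515·5.97e-08) = 1.803e+04 rad/s.
Step 3 — f₀ = ω₀/(2π) = 2870 Hz.

f₀ = 2870 Hz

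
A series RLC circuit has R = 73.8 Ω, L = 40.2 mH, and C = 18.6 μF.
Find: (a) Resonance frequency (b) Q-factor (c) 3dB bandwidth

Step 1 — Resonance: ω₀ = 1/√(LC) = 1/√(0.0402·1.86e-05) = 1156 rad/s.
Step 2 — f₀ = ω₀/(2π) = 184.1 Hz.
Step 3 — Series Q: Q = ω₀L/R = 1156·0.0402/73.8 = 0.6299.
Step 4 — Bandwidth: Δω = ω₀/Q = 1836 rad/s; BW = Δω/(2π) = 292.2 Hz.

(a) f₀ = 184.1 Hz  (b) Q = 0.6299  (c) BW = 292.2 Hz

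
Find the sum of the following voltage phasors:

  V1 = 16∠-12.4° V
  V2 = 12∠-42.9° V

Step 1 — Convert each phasor to rectangular form:
  V1 = 16·(cos(-12.4°) + j·sin(-12.4°)) = 15.63 - j3.436 V
  V2 = 12·(cos(-42.9°) + j·sin(-42.9°)) = 8.791 - j8.169 V
Step 2 — Sum components: V_total = 24.42 - j11.6 V.
Step 3 — Convert to polar: |V_total| = 27.03 V, ∠V_total = -25.4°.

V_total = 27.03∠-25.4° V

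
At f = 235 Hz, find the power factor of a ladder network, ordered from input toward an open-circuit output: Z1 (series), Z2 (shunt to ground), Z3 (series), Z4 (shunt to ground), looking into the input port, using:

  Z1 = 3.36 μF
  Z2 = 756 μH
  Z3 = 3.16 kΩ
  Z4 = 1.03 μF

Step 1 — Angular frequency: ω = 2π·f = 2π·235 = 1477 rad/s.
Step 2 — Component impedances:
  Z1: Z = 1/(jωC) = -j/(ω·C) = 0 - j201.6 Ω
  Z2: Z = jωL = j·1477·0.000756 = 0 + j1.116 Ω
  Z3: Z = R = 3160 Ω
  Z4: Z = 1/(jωC) = -j/(ω·C) = 0 - j657.5 Ω
Step 3 — Ladder network (open output): work backward from the far end, alternating series and parallel combinations. Z_in = 0.000378 - j200.4 Ω = 200.4∠-90.0° Ω.
Step 4 — Power factor: PF = cos(φ) = Re(Z)/|Z| = 0.000378/200.4 = 1.886e-06.
Step 5 — Type: Im(Z) = -200.4 ⇒ leading (phase φ = -90.0°).

PF = 1.886e-06 (leading, φ = -90.0°)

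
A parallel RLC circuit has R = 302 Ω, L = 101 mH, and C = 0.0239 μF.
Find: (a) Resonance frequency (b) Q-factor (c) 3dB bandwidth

Step 1 — Resonance: ω₀ = 1/√(LC) = 1/√(0.101·2.39e-08) = 2.035e+04 rad/s.
Step 2 — f₀ = ω₀/(2π) = 3239 Hz.
Step 3 — Parallel Q: Q = R/(ω₀L) = 302/(2.035e+04·0.101) = 0.1469.
Step 4 — Bandwidth: Δω = ω₀/Q = 1.385e+05 rad/s; BW = Δω/(2π) = 2.205e+04 Hz.

(a) f₀ = 3239 Hz  (b) Q = 0.1469  (c) BW = 2.205e+04 Hz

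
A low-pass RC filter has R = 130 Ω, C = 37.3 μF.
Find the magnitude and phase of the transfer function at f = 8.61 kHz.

Step 1 — Angular frequency: ω = 2π·8610 = 5.41e+04 rad/s.
Step 2 — Transfer function: H(jω) = 1/(1 + jωRC).
Step 3 — Denominator: 1 + jωRC = 1 + j·5.41e+04·130·3.73e-05 = 1 + j262.3.
Step 4 — H = 1.453e-05 - j0.003812.
Step 5 — Magnitude: |H| = 0.003812 (-48.4 dB); phase: φ = -89.8°.

|H| = 0.003812 (-48.4 dB), φ = -89.8°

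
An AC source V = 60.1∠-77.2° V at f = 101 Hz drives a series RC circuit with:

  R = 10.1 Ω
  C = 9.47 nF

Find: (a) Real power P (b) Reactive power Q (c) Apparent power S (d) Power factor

Step 1 — Angular frequency: ω = 2π·f = 2π·101 = 634.6 rad/s.
Step 2 — Component impedances:
  R: Z = R = 10.1 Ω
  C: Z = 1/(jωC) = -j/(ω·C) = 0 - j1.664e+05 Ω
Step 3 — Series combination: Z_total = R + C = 10.1 - j1.664e+05 Ω = 1.664e+05∠-90.0° Ω.
Step 4 — Source phasor: V = 60.1∠-77.2° V = 13.32 - j58.61 V.
Step 5 — Current: I = V / Z = 0.0003522 + j8e-05 A = 0.0003612∠12.8° A.
Step 6 — Complex power: S = V·I* = 1.318e-06 - j0.02171 VA.
Step 7 — Real power: P = Re(S) = 1.318e-06 W.
Step 8 — Reactive power: Q = Im(S) = -0.02171 VAR.
Step 9 — Apparent power: |S| = 0.02171 VA.
Step 10 — Power factor: PF = P/|S| = 6.07e-05 (leading).

(a) P = 1.318e-06 W  (b) Q = -0.02171 VAR  (c) S = 0.02171 VA  (d) PF = 6.07e-05 (leading)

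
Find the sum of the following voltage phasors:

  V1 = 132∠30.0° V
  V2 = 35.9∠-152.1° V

Step 1 — Convert each phasor to rectangular form:
  V1 = 132·(cos(30.0°) + j·sin(30.0°)) = 114.3 + j66 V
  V2 = 35.9·(cos(-152.1°) + j·sin(-152.1°)) = -31.73 - j16.8 V
Step 2 — Sum components: V_total = 82.59 + j49.2 V.
Step 3 — Convert to polar: |V_total| = 96.13 V, ∠V_total = 30.8°.

V_total = 96.13∠30.8° V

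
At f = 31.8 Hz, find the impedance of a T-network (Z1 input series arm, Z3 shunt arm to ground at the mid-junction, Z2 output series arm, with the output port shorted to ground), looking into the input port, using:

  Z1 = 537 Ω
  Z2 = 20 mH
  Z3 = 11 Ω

Step 1 — Angular frequency: ω = 2π·f = 2π·31.8 = 199.8 rad/s.
Step 2 — Component impedances:
  Z1: Z = R = 537 Ω
  Z2: Z = jωL = j·199.8·0.02 = 0 + j3.996 Ω
  Z3: Z = R = 11 Ω
Step 3 — With the output port shorted to ground, the output series arm Z2 runs from the junction to ground; the shunt arm Z3 also runs from the junction to ground. They appear in parallel: Z3 || Z2 = 1.282 + j3.53 Ω.
Step 4 — Series with input arm Z1: Z_in = Z1 + (Z3 || Z2) = 538.3 + j3.53 Ω = 538.3∠0.4° Ω.

Z = 538.3 + j3.53 Ω = 538.3∠0.4° Ω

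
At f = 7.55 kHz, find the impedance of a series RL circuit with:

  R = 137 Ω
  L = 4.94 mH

Step 1 — Angular frequency: ω = 2π·f = 2π·7550 = 4.744e+04 rad/s.
Step 2 — Component impedances:
  R: Z = R = 137 Ω
  L: Z = jωL = j·4.744e+04·0.00494 = 0 + j234.3 Ω
Step 3 — Series combination: Z_total = R + L = 137 + j234.3 Ω = 271.5∠59.7° Ω.

Z = 137 + j234.3 Ω = 271.5∠59.7° Ω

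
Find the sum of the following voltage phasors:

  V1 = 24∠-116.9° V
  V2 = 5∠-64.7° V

Step 1 — Convert each phasor to rectangular form:
  V1 = 24·(cos(-116.9°) + j·sin(-116.9°)) = -10.86 - j21.4 V
  V2 = 5·(cos(-64.7°) + j·sin(-64.7°)) = 2.137 - j4.52 V
Step 2 — Sum components: V_total = -8.722 - j25.92 V.
Step 3 — Convert to polar: |V_total| = 27.35 V, ∠V_total = -108.6°.

V_total = 27.35∠-108.6° V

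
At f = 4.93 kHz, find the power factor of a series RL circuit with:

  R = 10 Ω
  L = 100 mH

Step 1 — Angular frequency: ω = 2π·f = 2π·4930 = 3.098e+04 rad/s.
Step 2 — Component impedances:
  R: Z = R = 10 Ω
  L: Z = jωL = j·3.098e+04·0.1 = 0 + j3098 Ω
Step 3 — Series combination: Z_total = R + L = 10 + j3098 Ω = 3098∠89.8° Ω.
Step 4 — Power factor: PF = cos(φ) = Re(Z)/|Z| = 10/3098 = 0.003228.
Step 5 — Type: Im(Z) = 3098 ⇒ lagging (phase φ = 89.8°).

PF = 0.003228 (lagging, φ = 89.8°)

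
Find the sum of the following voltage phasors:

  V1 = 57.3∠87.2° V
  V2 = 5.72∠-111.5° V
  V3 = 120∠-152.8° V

Step 1 — Convert each phasor to rectangular form:
  V1 = 57.3·(cos(87.2°) + j·sin(87.2°)) = 2.799 + j57.23 V
  V2 = 5.72·(cos(-111.5°) + j·sin(-111.5°)) = -2.096 - j5.322 V
  V3 = 120·(cos(-152.8°) + j·sin(-152.8°)) = -106.7 - j54.85 V
Step 2 — Sum components: V_total = -106 - j2.942 V.
Step 3 — Convert to polar: |V_total| = 106.1 V, ∠V_total = -178.4°.

V_total = 106.1∠-178.4° V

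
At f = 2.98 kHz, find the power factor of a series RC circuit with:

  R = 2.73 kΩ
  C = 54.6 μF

Step 1 — Angular frequency: ω = 2π·f = 2π·2980 = 1.872e+04 rad/s.
Step 2 — Component impedances:
  R: Z = R = 2730 Ω
  C: Z = 1/(jωC) = -j/(ω·C) = 0 - j0.9782 Ω
Step 3 — Series combination: Z_total = R + C = 2730 - j0.9782 Ω = 2730∠-0.0° Ω.
Step 4 — Power factor: PF = cos(φ) = Re(Z)/|Z| = 2730/2730 = 1.
Step 5 — Type: Im(Z) = -0.9782 ⇒ leading (phase φ = -0.0°).

PF = 1 (leading, φ = -0.0°)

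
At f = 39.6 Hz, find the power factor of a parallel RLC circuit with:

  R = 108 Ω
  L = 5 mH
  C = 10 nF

Step 1 — Angular frequency: ω = 2π·f = 2π·39.6 = 248.8 rad/s.
Step 2 — Component impedances:
  R: Z = R = 108 Ω
  L: Z = jωL = j·248.8·0.005 = 0 + j1.244 Ω
  C: Z = 1/(jωC) = -j/(ω·C) = 0 - j4.019e+05 Ω
Step 3 — Parallel combination: 1/Z_total = 1/R + 1/L + 1/C; Z_total = 0.01433 + j1.244 Ω = 1.244∠89.3° Ω.
Step 4 — Power factor: PF = cos(φ) = Re(Z)/|Z| = 0.01433/1.244 = 0.01152.
Step 5 — Type: Im(Z) = 1.244 ⇒ lagging (phase φ = 89.3°).

PF = 0.01152 (lagging, φ = 89.3°)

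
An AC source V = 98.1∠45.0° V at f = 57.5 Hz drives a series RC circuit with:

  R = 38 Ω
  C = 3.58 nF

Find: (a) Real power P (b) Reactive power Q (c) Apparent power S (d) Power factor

Step 1 — Angular frequency: ω = 2π·f = 2π·57.5 = 361.3 rad/s.
Step 2 — Component impedances:
  R: Z = R = 38 Ω
  C: Z = 1/(jωC) = -j/(ω·C) = 0 - j7.732e+05 Ω
Step 3 — Series combination: Z_total = R + C = 38 - j7.732e+05 Ω = 7.732e+05∠-90.0° Ω.
Step 4 — Source phasor: V = 98.1∠45.0° V = 69.37 + j69.37 V.
Step 5 — Current: I = V / Z = -8.971e-05 + j8.972e-05 A = 0.0001269∠135.0° A.
Step 6 — Complex power: S = V·I* = 6.118e-07 - j0.01245 VA.
Step 7 — Real power: P = Re(S) = 6.118e-07 W.
Step 8 — Reactive power: Q = Im(S) = -0.01245 VAR.
Step 9 — Apparent power: |S| = 0.01245 VA.
Step 10 — Power factor: PF = P/|S| = 4.915e-05 (leading).

(a) P = 6.118e-07 W  (b) Q = -0.01245 VAR  (c) S = 0.01245 VA  (d) PF = 4.915e-05 (leading)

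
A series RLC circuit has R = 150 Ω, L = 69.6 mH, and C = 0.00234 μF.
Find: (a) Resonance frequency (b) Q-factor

Step 1 — Resonance condition Im(Z)=0 gives ω₀ = 1/√(LC).
Step 2 — ω₀ = 1/√(0.0696·2.34e-09) = 7.836e+04 rad/s.
Step 3 — f₀ = ω₀/(2π) = 1.247e+04 Hz.
Step 4 — Series Q: Q = ω₀L/R = 7.836e+04·0.0696/150 = 36.36.

(a) f₀ = 1.247e+04 Hz  (b) Q = 36.36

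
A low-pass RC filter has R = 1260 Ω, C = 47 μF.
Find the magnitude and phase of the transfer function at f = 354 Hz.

Step 1 — Angular frequency: ω = 2π·354 = 2224 rad/s.
Step 2 — Transfer function: H(jω) = 1/(1 + jωRC).
Step 3 — Denominator: 1 + jωRC = 1 + j·2224·1260·4.7e-05 = 1 + j131.7.
Step 4 — H = 5.763e-05 - j0.007591.
Step 5 — Magnitude: |H| = 0.007592 (-42.4 dB); phase: φ = -89.6°.

|H| = 0.007592 (-42.4 dB), φ = -89.6°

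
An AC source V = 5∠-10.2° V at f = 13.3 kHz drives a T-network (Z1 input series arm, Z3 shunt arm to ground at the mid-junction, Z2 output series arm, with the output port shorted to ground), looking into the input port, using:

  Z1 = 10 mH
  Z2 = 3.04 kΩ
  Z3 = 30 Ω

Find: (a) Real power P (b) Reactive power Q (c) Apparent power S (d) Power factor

Step 1 — Angular frequency: ω = 2π·f = 2π·1.33e+04 = 8.357e+04 rad/s.
Step 2 — Component impedances:
  Z1: Z = jωL = j·8.357e+04·0.01 = 0 + j835.7 Ω
  Z2: Z = R = 3040 Ω
  Z3: Z = R = 30 Ω
Step 3 — With the output port shorted to ground, the output series arm Z2 runs from the junction to ground; the shunt arm Z3 also runs from the junction to ground. They appear in parallel: Z3 || Z2 = 29.71 Ω.
Step 4 — Series with input arm Z1: Z_in = Z1 + (Z3 || Z2) = 29.71 + j835.7 Ω = 836.2∠88.0° Ω.
Step 5 — Source phasor: V = 5∠-10.2° V = 4.921 - j0.8854 V.
Step 6 — Current: I = V / Z = -0.0008491 - j0.005919 A = 0.005979∠-98.2° A.
Step 7 — Complex power: S = V·I* = 0.001062 + j0.02988 VA.
Step 8 — Real power: P = Re(S) = 0.001062 W.
Step 9 — Reactive power: Q = Im(S) = 0.02988 VAR.
Step 10 — Apparent power: |S| = 0.0299 VA.
Step 11 — Power factor: PF = P/|S| = 0.03553 (lagging).

(a) P = 0.001062 W  (b) Q = 0.02988 VAR  (c) S = 0.0299 VA  (d) PF = 0.03553 (lagging)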